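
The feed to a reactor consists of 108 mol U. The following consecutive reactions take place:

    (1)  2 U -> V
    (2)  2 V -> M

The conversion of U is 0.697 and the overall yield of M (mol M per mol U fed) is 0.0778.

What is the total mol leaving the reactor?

Conversion of U: U consumed = 2ξ₁ = 0.697 × 108 → ξ₁ = 37.64 mol.
Yield of M: 1ξ₂ / 108 = 0.0778 → ξ₂ = 8.402 mol.
Outlet amounts (n = n₀ + Σ ν·ξ):
  U: 108 − 2(37.64) = 32.72
  V: 0 + 1(37.64) − 2(8.402) = 20.83
  M: 0 + 1(8.402) = 8.402
Total out = 32.72 + 20.83 + 8.402 = 61.96 mol.

62 mol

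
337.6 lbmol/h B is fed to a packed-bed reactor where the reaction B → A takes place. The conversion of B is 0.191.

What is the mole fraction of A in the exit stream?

0.191

B reacted = 0.191 × 337.6 = 64.48 lbmol/h; ν_B = −1, so ξ = 64.48/1 = 64.48 lbmol/h.
Outlet amounts (n = n₀ + ν ξ):
  B: 337.6 − 1(64.48) = 273.1
  A: 0 + 1(64.48) = 64.48
Total out = 337.6 lbmol/h; y_A = 64.48 / 337.6 = 0.191.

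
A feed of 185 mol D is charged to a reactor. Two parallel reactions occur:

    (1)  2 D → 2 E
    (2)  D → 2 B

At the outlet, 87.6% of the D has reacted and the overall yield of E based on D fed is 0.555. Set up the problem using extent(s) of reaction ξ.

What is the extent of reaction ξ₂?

Yield of E: 2ξ₁ / 185 = 0.555 → ξ₁ = 51.34 mol.
Conversion of D: 2ξ₁ + 1ξ₂ = 0.876 × 185 = 162.1 → ξ₂ = 59.38 mol.
Outlet amounts (n = n₀ + Σ ν·ξ):
  D: 185 − 2(51.34) − 1(59.38) = 22.94
  E: 0 + 2(51.34) = 102.7
  B: 0 + 2(59.38) = 118.8

ξ₂ = 59.4 mol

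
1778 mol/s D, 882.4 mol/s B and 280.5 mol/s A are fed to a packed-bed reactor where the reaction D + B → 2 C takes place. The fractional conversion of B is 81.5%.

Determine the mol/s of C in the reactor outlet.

B reacted = 0.815 × 882.4 = 719.2 mol/s; ν_B = −1, so ξ = 719.2/1 = 719.2 mol/s.
Outlet amounts (n = n₀ + ν ξ):
  D: 1778 − 1(719.2) = 1059
  B: 882.4 − 1(719.2) = 163.2
  C: 0 + 2(719.2) = 1438
  A: 280.5 (inert)

1440 mol/s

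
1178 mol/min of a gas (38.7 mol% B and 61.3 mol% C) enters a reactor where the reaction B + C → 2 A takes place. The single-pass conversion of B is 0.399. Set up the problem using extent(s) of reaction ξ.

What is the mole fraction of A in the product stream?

0.309

B reacted = 0.399 × 455.9 = 181.9 mol/min; ν_B = −1, so ξ = 181.9/1 = 181.9 mol/min.
Outlet amounts (n = n₀ + ν ξ):
  B: 455.9 − 1(181.9) = 274
  C: 722.1 − 1(181.9) = 540.2
  A: 0 + 2(181.9) = 363.8
Total out = 1178 mol/min; y_A = 363.8 / 1178 = 0.3088.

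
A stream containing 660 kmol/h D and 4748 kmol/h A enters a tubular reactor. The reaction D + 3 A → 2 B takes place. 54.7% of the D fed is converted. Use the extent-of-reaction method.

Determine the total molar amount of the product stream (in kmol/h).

4690 kmol/h

D reacted = 0.547 × 660 = 361 kmol/h; ν_D = −1, so ξ = 361/1 = 361 kmol/h.
Outlet amounts (n = n₀ + ν ξ):
  D: 660 − 1(361) = 299
  A: 4748 − 3(361) = 3665
  B: 0 + 2(361) = 722
Total out = 299 + 3665 + 722 = 4686 kmol/h.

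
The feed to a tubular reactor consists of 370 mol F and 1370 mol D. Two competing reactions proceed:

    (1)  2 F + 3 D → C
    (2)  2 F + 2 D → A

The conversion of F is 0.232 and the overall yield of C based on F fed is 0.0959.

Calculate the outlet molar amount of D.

Yield of C: 1ξ₁ / 370 = 0.0959 → ξ₁ = 35.48 mol.
Conversion of F: 2ξ₁ + 2ξ₂ = 0.232 × 370 = 85.84 → ξ₂ = 7.437 mol.
Outlet amounts (n = n₀ + Σ ν·ξ):
  F: 370 − 2(35.48) − 2(7.437) = 284.2
  D: 1370 − 3(35.48) − 2(7.437) = 1249
  C: 0 + 1(35.48) = 35.48
  A: 0 + 1(7.437) = 7.437

1250 mol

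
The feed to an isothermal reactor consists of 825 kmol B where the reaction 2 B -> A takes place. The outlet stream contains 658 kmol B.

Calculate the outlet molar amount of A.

For B: n = n₀ − 2ξ → 658 = 825 − 2ξ, giving ξ = 83.5 kmol.
Outlet amounts (n = n₀ + ν ξ):
  B: 825 − 2(83.5) = 658
  A: 0 + 1(83.5) = 83.5

83.5 kmol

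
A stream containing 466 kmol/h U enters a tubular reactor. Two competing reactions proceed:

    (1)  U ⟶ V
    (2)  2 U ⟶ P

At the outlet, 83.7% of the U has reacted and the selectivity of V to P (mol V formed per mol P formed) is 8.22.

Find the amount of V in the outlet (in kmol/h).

314 kmol/h

Conversion of U: U consumed = 0.837 × 466 = 390 kmol/h = 1ξ₁ + 2ξ₂.
Selectivity: 1ξ₁ / (1ξ₂) = 8.22 → ξ₁ = 8.22 ξ₂.
Substitute: (1·8.22 + 2) ξ₂ = 390 → ξ₂ = 38.16 kmol/h, ξ₁ = 313.7 kmol/h.
Outlet amounts (n = n₀ + Σ ν·ξ):
  U: 466 − 1(313.7) − 2(38.16) = 75.96
  V: 0 + 1(313.7) = 313.7
  P: 0 + 1(38.16) = 38.16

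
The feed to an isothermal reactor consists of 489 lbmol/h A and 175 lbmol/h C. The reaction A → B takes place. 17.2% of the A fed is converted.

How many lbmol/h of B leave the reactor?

A reacted = 0.172 × 489 = 84.11 lbmol/h; ν_A = −1, so ξ = 84.11/1 = 84.11 lbmol/h.
Outlet amounts (n = n₀ + ν ξ):
  A: 489 − 1(84.11) = 404.9
  B: 0 + 1(84.11) = 84.11
  C: 175 (inert)

84.1 lbmol/h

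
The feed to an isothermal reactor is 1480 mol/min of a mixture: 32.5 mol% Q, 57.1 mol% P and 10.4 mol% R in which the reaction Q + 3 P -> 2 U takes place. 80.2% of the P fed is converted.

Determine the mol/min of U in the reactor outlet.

452 mol/min

P reacted = 0.802 × 845.1 = 677.8 mol/min; ν_P = −3, so ξ = 677.8/3 = 225.9 mol/min.
Outlet amounts (n = n₀ + ν ξ):
  Q: 481 − 1(225.9) = 255.1
  P: 845.1 − 3(225.9) = 167.3
  U: 0 + 2(225.9) = 451.8
  R: 153.9 (inert)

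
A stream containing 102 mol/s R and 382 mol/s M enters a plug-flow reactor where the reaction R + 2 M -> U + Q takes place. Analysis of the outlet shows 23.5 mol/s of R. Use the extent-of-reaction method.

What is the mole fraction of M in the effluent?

For R: n = n₀ − 1ξ → 23.5 = 102 − 1ξ, giving ξ = 78.5 mol/s.
Outlet amounts (n = n₀ + ν ξ):
  R: 102 − 1(78.5) = 23.5
  M: 382 − 2(78.5) = 225
  U: 0 + 1(78.5) = 78.5
  Q: 0 + 1(78.5) = 78.5
Total out = 405.5 mol/s; y_M = 225 / 405.5 = 0.5549.

0.555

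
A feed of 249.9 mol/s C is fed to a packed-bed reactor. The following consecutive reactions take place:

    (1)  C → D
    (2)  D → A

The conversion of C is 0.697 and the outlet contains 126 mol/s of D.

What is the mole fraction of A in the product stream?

Conversion of C: C consumed = 1ξ₁ = 0.697 × 249.9 → ξ₁ = 174.2 mol/s.
D balance: n_D = 0 + 1ξ₁ − 1ξ₂ = 126 → ξ₂ = (1·174.2 − 126)/1 = 48.18 mol/s.
Outlet amounts (n = n₀ + Σ ν·ξ):
  C: 249.9 − 1(174.2) = 75.72
  D: 0 + 1(174.2) − 1(48.18) = 126
  A: 0 + 1(48.18) = 48.18
Total out = 249.9 mol/s; y_A = 48.18 / 249.9 = 0.1928.

0.193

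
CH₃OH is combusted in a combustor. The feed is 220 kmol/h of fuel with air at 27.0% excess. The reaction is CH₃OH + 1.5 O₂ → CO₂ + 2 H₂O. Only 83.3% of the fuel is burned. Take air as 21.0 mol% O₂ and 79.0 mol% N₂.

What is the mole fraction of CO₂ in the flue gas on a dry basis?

Stoichiometric O₂ = 1.5 × 220 = 330 kmol/h; O₂ fed = 330 × 1.270 = 419.1 kmol/h.
N₂ fed = 419.1 × 79/21 = 1577 kmol/h.
Fuel reacted = 0.833 × 220 → ξ = 183.3 kmol/h.
Outlet (n = n₀ + ν ξ):
  CH₃OH: 220 − 1(183.3) = 36.74
  O₂: 419.1 − 1.5(183.3) = 144.2
  N₂: 1577 (inert)
  CO₂: 0 + 1(183.3) = 183.3
  H₂O: 0 + 2(183.3) = 366.5
Dry total = 1941 kmol/h; y_CO₂ (dry) = 183.3 / 1941 = 0.09442.

0.0944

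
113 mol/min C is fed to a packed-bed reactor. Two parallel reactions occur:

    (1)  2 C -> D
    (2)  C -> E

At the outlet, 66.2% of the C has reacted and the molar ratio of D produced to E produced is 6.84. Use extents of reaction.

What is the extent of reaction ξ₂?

ξ₂ = 5.1 mol/min

Conversion of C: C consumed = 0.662 × 113 = 74.81 mol/min = 2ξ₁ + 1ξ₂.
Selectivity: 1ξ₁ / (1ξ₂) = 6.84 → ξ₁ = 6.84 ξ₂.
Substitute: (2·6.84 + 1) ξ₂ = 74.81 → ξ₂ = 5.096 mol/min, ξ₁ = 34.86 mol/min.
Outlet amounts (n = n₀ + Σ ν·ξ):
  C: 113 − 2(34.86) − 1(5.096) = 38.19
  D: 0 + 1(34.86) = 34.86
  E: 0 + 1(5.096) = 5.096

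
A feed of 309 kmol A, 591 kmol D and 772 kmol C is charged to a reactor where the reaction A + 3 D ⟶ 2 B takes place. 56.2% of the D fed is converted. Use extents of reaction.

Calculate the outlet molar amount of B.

D reacted = 0.562 × 591 = 332.1 kmol; ν_D = −3, so ξ = 332.1/3 = 110.7 kmol.
Outlet amounts (n = n₀ + ν ξ):
  A: 309 − 1(110.7) = 198.3
  D: 591 − 3(110.7) = 258.9
  B: 0 + 2(110.7) = 221.4
  C: 772 (inert)

221 kmol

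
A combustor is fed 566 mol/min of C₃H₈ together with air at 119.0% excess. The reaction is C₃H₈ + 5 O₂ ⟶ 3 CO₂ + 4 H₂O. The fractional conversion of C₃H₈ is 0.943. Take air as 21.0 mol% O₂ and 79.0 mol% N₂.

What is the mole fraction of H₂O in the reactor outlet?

Stoichiometric O₂ = 5 × 566 = 2830 mol/min; O₂ fed = 2830 × 2.190 = 6198 mol/min.
N₂ fed = 6198 × 79/21 = 23320 mol/min.
Fuel reacted = 0.943 × 566 → ξ = 533.7 mol/min.
Outlet (n = n₀ + ν ξ):
  C₃H₈: 566 − 1(533.7) = 32.26
  O₂: 6198 − 5(533.7) = 3529
  N₂: 23320 (inert)
  CO₂: 0 + 3(533.7) = 1601
  H₂O: 0 + 4(533.7) = 2135
Total out = 30610 mol/min; y_H₂O = 2135 / 30610 = 0.06974.

0.0697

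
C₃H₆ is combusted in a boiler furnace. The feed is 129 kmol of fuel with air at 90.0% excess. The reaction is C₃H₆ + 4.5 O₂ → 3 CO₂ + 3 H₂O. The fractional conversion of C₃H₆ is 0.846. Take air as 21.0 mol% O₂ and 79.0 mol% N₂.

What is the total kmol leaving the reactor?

5440 kmol

Stoichiometric O₂ = 4.5 × 129 = 580.5 kmol; O₂ fed = 580.5 × 1.900 = 1103 kmol.
N₂ fed = 1103 × 79/21 = 4149 kmol.
Fuel reacted = 0.846 × 129 → ξ = 109.1 kmol.
Outlet (n = n₀ + ν ξ):
  C₃H₆: 129 − 1(109.1) = 19.87
  O₂: 1103 − 4.5(109.1) = 611.8
  N₂: 4149 (inert)
  CO₂: 0 + 3(109.1) = 327.4
  H₂O: 0 + 3(109.1) = 327.4
Total out = 19.87 + 611.8 + 4149 + 327.4 + 327.4 = 5436 kmol.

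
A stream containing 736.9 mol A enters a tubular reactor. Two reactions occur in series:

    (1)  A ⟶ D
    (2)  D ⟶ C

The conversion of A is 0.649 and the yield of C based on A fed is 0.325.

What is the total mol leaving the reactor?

737 mol

Conversion of A: A consumed = 1ξ₁ = 0.649 × 736.9 → ξ₁ = 478.2 mol.
Yield of C: 1ξ₂ / 736.9 = 0.325 → ξ₂ = 239.5 mol.
Outlet amounts (n = n₀ + Σ ν·ξ):
  A: 736.9 − 1(478.2) = 258.7
  D: 0 + 1(478.2) − 1(239.5) = 238.8
  C: 0 + 1(239.5) = 239.5
Total out = 258.7 + 238.8 + 239.5 = 736.9 mol.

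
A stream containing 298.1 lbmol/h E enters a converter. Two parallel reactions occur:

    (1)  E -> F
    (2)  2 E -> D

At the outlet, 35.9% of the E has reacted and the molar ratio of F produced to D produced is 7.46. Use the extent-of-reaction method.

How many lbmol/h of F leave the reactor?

Conversion of E: E consumed = 0.359 × 298.1 = 107 lbmol/h = 1ξ₁ + 2ξ₂.
Selectivity: 1ξ₁ / (1ξ₂) = 7.46 → ξ₁ = 7.46 ξ₂.
Substitute: (1·7.46 + 2) ξ₂ = 107 → ξ₂ = 11.31 lbmol/h, ξ₁ = 84.39 lbmol/h.
Outlet amounts (n = n₀ + Σ ν·ξ):
  E: 298.1 − 1(84.39) − 2(11.31) = 191.1
  F: 0 + 1(84.39) = 84.39
  D: 0 + 1(11.31) = 11.31

84.4 lbmol/h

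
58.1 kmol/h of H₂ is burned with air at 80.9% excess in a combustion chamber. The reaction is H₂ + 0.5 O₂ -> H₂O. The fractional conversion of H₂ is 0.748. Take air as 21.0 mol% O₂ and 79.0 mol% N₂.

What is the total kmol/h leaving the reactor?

Stoichiometric O₂ = 0.5 × 58.1 = 29.05 kmol/h; O₂ fed = 29.05 × 1.809 = 52.55 kmol/h.
N₂ fed = 52.55 × 79/21 = 197.7 kmol/h.
Fuel reacted = 0.748 × 58.1 → ξ = 43.46 kmol/h.
Outlet (n = n₀ + ν ξ):
  H₂: 58.1 − 1(43.46) = 14.64
  O₂: 52.55 − 0.5(43.46) = 30.82
  N₂: 197.7 (inert)
  H₂O: 0 + 1(43.46) = 43.46
Total out = 14.64 + 30.82 + 197.7 + 43.46 = 286.6 kmol/h.

287 kmol/h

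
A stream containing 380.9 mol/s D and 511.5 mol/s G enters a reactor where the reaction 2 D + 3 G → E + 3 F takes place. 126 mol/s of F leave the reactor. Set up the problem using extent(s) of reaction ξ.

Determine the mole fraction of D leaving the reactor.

For F: n = n₀ + 3ξ → 126 = 0 + 3ξ, giving ξ = 42 mol/s.
Outlet amounts (n = n₀ + ν ξ):
  D: 380.9 − 2(42) = 296.9
  G: 511.5 − 3(42) = 385.5
  E: 0 + 1(42) = 42
  F: 0 + 3(42) = 126
Total out = 850.4 mol/s; y_D = 296.9 / 850.4 = 0.3491.

0.349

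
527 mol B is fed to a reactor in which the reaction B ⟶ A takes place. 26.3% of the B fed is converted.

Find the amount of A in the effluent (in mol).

B reacted = 0.263 × 527 = 138.6 mol; ν_B = −1, so ξ = 138.6/1 = 138.6 mol.
Outlet amounts (n = n₀ + ν ξ):
  B: 527 − 1(138.6) = 388.4
  A: 0 + 1(138.6) = 138.6

139 mol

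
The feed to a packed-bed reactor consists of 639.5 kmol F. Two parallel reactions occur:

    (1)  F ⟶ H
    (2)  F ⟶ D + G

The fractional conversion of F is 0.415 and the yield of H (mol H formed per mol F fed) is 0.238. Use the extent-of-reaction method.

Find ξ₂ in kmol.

ξ₂ = 113 kmol

Yield of H: 1ξ₁ / 639.5 = 0.238 → ξ₁ = 152.2 kmol.
Conversion of F: 1ξ₁ + 1ξ₂ = 0.415 × 639.5 = 265.4 → ξ₂ = 113.2 kmol.
Outlet amounts (n = n₀ + Σ ν·ξ):
  F: 639.5 − 1(152.2) − 1(113.2) = 374.1
  H: 0 + 1(152.2) = 152.2
  D: 0 + 1(113.2) = 113.2
  G: 0 + 1(113.2) = 113.2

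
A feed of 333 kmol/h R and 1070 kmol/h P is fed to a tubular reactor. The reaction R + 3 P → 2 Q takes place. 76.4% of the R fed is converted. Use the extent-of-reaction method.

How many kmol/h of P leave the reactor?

307 kmol/h

R reacted = 0.764 × 333 = 254.4 kmol/h; ν_R = −1, so ξ = 254.4/1 = 254.4 kmol/h.
Outlet amounts (n = n₀ + ν ξ):
  R: 333 − 1(254.4) = 78.59
  P: 1070 − 3(254.4) = 306.8
  Q: 0 + 2(254.4) = 508.8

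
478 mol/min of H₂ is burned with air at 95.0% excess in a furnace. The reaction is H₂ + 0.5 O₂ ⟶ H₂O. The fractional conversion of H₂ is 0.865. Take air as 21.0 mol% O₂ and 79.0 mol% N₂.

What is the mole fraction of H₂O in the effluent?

0.166

Stoichiometric O₂ = 0.5 × 478 = 239 mol/min; O₂ fed = 239 × 1.950 = 466.1 mol/min.
N₂ fed = 466.1 × 79/21 = 1753 mol/min.
Fuel reacted = 0.865 × 478 → ξ = 413.5 mol/min.
Outlet (n = n₀ + ν ξ):
  H₂: 478 − 1(413.5) = 64.53
  O₂: 466.1 − 0.5(413.5) = 259.3
  N₂: 1753 (inert)
  H₂O: 0 + 1(413.5) = 413.5
Total out = 2491 mol/min; y_H₂O = 413.5 / 2491 = 0.166.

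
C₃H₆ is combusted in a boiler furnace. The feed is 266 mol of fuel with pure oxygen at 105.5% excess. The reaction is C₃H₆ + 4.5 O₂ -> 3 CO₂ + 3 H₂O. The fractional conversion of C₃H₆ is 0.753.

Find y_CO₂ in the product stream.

0.213

Stoichiometric O₂ = 4.5 × 266 = 1197 mol; O₂ fed = 1197 × 2.055 = 2460 mol.
Fuel reacted = 0.753 × 266 → ξ = 200.3 mol.
Outlet (n = n₀ + ν ξ):
  C₃H₆: 266 − 1(200.3) = 65.7
  O₂: 2460 − 4.5(200.3) = 1558
  CO₂: 0 + 3(200.3) = 600.9
  H₂O: 0 + 3(200.3) = 600.9
Total out = 2826 mol; y_CO₂ = 600.9 / 2826 = 0.2126.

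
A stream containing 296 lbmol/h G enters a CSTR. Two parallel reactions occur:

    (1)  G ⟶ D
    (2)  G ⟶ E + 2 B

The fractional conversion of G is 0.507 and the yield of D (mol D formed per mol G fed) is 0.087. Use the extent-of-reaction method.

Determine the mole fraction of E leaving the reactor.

Yield of D: 1ξ₁ / 296 = 0.087 → ξ₁ = 25.75 lbmol/h.
Conversion of G: 1ξ₁ + 1ξ₂ = 0.507 × 296 = 150.1 → ξ₂ = 124.3 lbmol/h.
Outlet amounts (n = n₀ + Σ ν·ξ):
  G: 296 − 1(25.75) − 1(124.3) = 145.9
  D: 0 + 1(25.75) = 25.75
  E: 0 + 1(124.3) = 124.3
  B: 0 + 2(124.3) = 248.6
Total out = 544.6 lbmol/h; y_E = 124.3 / 544.6 = 0.2283.

0.228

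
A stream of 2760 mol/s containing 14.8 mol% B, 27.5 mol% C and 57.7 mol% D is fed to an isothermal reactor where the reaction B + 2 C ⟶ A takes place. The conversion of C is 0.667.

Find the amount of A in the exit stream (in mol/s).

C reacted = 0.667 × 759 = 506.3 mol/s; ν_C = −2, so ξ = 506.3/2 = 253.1 mol/s.
Outlet amounts (n = n₀ + ν ξ):
  B: 408.5 − 1(253.1) = 155.4
  C: 759 − 2(253.1) = 252.7
  A: 0 + 1(253.1) = 253.1
  D: 1593 (inert)

253 mol/s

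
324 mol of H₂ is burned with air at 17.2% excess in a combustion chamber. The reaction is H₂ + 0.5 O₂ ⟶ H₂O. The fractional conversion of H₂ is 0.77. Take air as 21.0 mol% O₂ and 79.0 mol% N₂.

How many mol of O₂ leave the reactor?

Stoichiometric O₂ = 0.5 × 324 = 162 mol; O₂ fed = 162 × 1.172 = 189.9 mol.
N₂ fed = 189.9 × 79/21 = 714.3 mol.
Fuel reacted = 0.77 × 324 → ξ = 249.5 mol.
Outlet (n = n₀ + ν ξ):
  H₂: 324 − 1(249.5) = 74.52
  O₂: 189.9 − 0.5(249.5) = 65.12
  N₂: 714.3 (inert)
  H₂O: 0 + 1(249.5) = 249.5

65.1 mol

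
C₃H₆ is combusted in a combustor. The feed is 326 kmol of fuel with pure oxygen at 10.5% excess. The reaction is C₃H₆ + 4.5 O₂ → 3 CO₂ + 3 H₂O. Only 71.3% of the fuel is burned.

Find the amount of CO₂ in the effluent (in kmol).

Stoichiometric O₂ = 4.5 × 326 = 1467 kmol; O₂ fed = 1467 × 1.105 = 1621 kmol.
Fuel reacted = 0.713 × 326 → ξ = 232.4 kmol.
Outlet (n = n₀ + ν ξ):
  C₃H₆: 326 − 1(232.4) = 93.56
  O₂: 1621 − 4.5(232.4) = 575.1
  CO₂: 0 + 3(232.4) = 697.3
  H₂O: 0 + 3(232.4) = 697.3

697 kmol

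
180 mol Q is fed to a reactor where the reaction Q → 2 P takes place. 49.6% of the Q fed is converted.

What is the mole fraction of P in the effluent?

Q reacted = 0.496 × 180 = 89.28 mol; ν_Q = −1, so ξ = 89.28/1 = 89.28 mol.
Outlet amounts (n = n₀ + ν ξ):
  Q: 180 − 1(89.28) = 90.72
  P: 0 + 2(89.28) = 178.6
Total out = 269.3 mol; y_P = 178.6 / 269.3 = 0.6631.

0.663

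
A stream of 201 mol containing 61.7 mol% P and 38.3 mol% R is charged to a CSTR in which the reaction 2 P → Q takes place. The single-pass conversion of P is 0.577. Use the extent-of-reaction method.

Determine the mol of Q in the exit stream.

35.8 mol

P reacted = 0.577 × 124 = 71.56 mol; ν_P = −2, so ξ = 71.56/2 = 35.78 mol.
Outlet amounts (n = n₀ + ν ξ):
  P: 124 − 2(35.78) = 52.46
  Q: 0 + 1(35.78) = 35.78
  R: 76.98 (inert)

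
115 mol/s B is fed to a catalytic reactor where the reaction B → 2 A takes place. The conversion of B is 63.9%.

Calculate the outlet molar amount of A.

B reacted = 0.639 × 115 = 73.48 mol/s; ν_B = −1, so ξ = 73.48/1 = 73.48 mol/s.
Outlet amounts (n = n₀ + ν ξ):
  B: 115 − 1(73.48) = 41.52
  A: 0 + 2(73.48) = 147

147 mol/s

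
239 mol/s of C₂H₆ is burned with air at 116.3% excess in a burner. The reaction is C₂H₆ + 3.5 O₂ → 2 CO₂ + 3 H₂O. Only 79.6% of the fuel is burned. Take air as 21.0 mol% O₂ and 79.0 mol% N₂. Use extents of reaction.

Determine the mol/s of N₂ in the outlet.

Stoichiometric O₂ = 3.5 × 239 = 836.5 mol/s; O₂ fed = 836.5 × 2.163 = 1809 mol/s.
N₂ fed = 1809 × 79/21 = 6807 mol/s.
Fuel reacted = 0.796 × 239 → ξ = 190.2 mol/s.
Outlet (n = n₀ + ν ξ):
  C₂H₆: 239 − 1(190.2) = 48.76
  O₂: 1809 − 3.5(190.2) = 1143
  N₂: 6807 (inert)
  CO₂: 0 + 2(190.2) = 380.5
  H₂O: 0 + 3(190.2) = 570.7

6810 mol/s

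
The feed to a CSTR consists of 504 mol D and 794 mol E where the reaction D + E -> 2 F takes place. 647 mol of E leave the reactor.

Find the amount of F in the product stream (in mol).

294 mol

For E: n = n₀ − 1ξ → 647 = 794 − 1ξ, giving ξ = 147 mol.
Outlet amounts (n = n₀ + ν ξ):
  D: 504 − 1(147) = 357
  E: 794 − 1(147) = 647
  F: 0 + 2(147) = 294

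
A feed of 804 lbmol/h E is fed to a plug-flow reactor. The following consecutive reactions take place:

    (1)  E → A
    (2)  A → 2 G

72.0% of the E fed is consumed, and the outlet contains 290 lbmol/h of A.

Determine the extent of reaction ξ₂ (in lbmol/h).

Conversion of E: E consumed = 1ξ₁ = 0.72 × 804 → ξ₁ = 578.9 lbmol/h.
A balance: n_A = 0 + 1ξ₁ − 1ξ₂ = 290 → ξ₂ = (1·578.9 − 290)/1 = 288.9 lbmol/h.
Outlet amounts (n = n₀ + Σ ν·ξ):
  E: 804 − 1(578.9) = 225.1
  A: 0 + 1(578.9) − 1(288.9) = 290
  G: 0 + 2(288.9) = 577.8

ξ₂ = 289 lbmol/h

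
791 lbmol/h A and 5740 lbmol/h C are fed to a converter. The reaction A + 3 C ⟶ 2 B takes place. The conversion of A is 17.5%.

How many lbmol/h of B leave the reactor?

277 lbmol/h

A reacted = 0.175 × 791 = 138.4 lbmol/h; ν_A = −1, so ξ = 138.4/1 = 138.4 lbmol/h.
Outlet amounts (n = n₀ + ν ξ):
  A: 791 − 1(138.4) = 652.6
  C: 5740 − 3(138.4) = 5325
  B: 0 + 2(138.4) = 276.8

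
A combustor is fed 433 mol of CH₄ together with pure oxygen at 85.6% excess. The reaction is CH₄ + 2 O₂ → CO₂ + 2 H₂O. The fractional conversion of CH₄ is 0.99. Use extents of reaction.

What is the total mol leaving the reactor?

Stoichiometric O₂ = 2 × 433 = 866 mol; O₂ fed = 866 × 1.856 = 1607 mol.
Fuel reacted = 0.99 × 433 → ξ = 428.7 mol.
Outlet (n = n₀ + ν ξ):
  CH₄: 433 − 1(428.7) = 4.33
  O₂: 1607 − 2(428.7) = 750
  CO₂: 0 + 1(428.7) = 428.7
  H₂O: 0 + 2(428.7) = 857.3
Total out = 4.33 + 750 + 428.7 + 857.3 = 2040 mol.

2040 mol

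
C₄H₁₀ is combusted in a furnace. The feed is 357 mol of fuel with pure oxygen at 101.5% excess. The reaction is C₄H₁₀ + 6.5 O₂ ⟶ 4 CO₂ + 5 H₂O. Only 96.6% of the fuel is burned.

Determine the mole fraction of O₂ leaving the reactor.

Stoichiometric O₂ = 6.5 × 357 = 2320 mol; O₂ fed = 2320 × 2.015 = 4676 mol.
Fuel reacted = 0.966 × 357 → ξ = 344.9 mol.
Outlet (n = n₀ + ν ξ):
  C₄H₁₀: 357 − 1(344.9) = 12.14
  O₂: 4676 − 6.5(344.9) = 2434
  CO₂: 0 + 4(344.9) = 1379
  H₂O: 0 + 5(344.9) = 1724
Total out = 5550 mol; y_O₂ = 2434 / 5550 = 0.4386.

0.439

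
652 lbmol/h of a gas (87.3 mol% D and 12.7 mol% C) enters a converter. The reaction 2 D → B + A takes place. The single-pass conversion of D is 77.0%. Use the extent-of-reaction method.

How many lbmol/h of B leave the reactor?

D reacted = 0.77 × 569.2 = 438.3 lbmol/h; ν_D = −2, so ξ = 438.3/2 = 219.1 lbmol/h.
Outlet amounts (n = n₀ + ν ξ):
  D: 569.2 − 2(219.1) = 130.9
  B: 0 + 1(219.1) = 219.1
  A: 0 + 1(219.1) = 219.1
  C: 82.8 (inert)

219 lbmol/h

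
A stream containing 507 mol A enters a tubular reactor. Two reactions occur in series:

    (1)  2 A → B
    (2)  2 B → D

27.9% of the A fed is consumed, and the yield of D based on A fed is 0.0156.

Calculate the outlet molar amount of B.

Conversion of A: A consumed = 2ξ₁ = 0.279 × 507 → ξ₁ = 70.73 mol.
Yield of D: 1ξ₂ / 507 = 0.0156 → ξ₂ = 7.909 mol.
Outlet amounts (n = n₀ + Σ ν·ξ):
  A: 507 − 2(70.73) = 365.5
  B: 0 + 1(70.73) − 2(7.909) = 54.91
  D: 0 + 1(7.909) = 7.909

54.9 mol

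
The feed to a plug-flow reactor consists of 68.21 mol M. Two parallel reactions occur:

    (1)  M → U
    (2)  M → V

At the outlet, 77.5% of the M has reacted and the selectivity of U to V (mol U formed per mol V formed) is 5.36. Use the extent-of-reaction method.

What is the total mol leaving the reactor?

68.2 mol

Conversion of M: M consumed = 0.775 × 68.21 = 52.86 mol = 1ξ₁ + 1ξ₂.
Selectivity: 1ξ₁ / (1ξ₂) = 5.36 → ξ₁ = 5.36 ξ₂.
Substitute: (1·5.36 + 1) ξ₂ = 52.86 → ξ₂ = 8.312 mol, ξ₁ = 44.55 mol.
Outlet amounts (n = n₀ + Σ ν·ξ):
  M: 68.21 − 1(44.55) − 1(8.312) = 15.35
  U: 0 + 1(44.55) = 44.55
  V: 0 + 1(8.312) = 8.312
Total out = 15.35 + 44.55 + 8.312 = 68.21 mol.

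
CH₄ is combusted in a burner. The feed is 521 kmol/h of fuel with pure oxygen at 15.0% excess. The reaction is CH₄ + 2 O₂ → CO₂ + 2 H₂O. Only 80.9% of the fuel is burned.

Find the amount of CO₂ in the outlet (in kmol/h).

Stoichiometric O₂ = 2 × 521 = 1042 kmol/h; O₂ fed = 1042 × 1.150 = 1198 kmol/h.
Fuel reacted = 0.809 × 521 → ξ = 421.5 kmol/h.
Outlet (n = n₀ + ν ξ):
  CH₄: 521 − 1(421.5) = 99.51
  O₂: 1198 − 2(421.5) = 355.3
  CO₂: 0 + 1(421.5) = 421.5
  H₂O: 0 + 2(421.5) = 843

421 kmol/h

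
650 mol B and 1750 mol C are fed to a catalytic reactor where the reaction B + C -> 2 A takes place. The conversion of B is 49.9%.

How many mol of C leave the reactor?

1430 mol

B reacted = 0.499 × 650 = 324.4 mol; ν_B = −1, so ξ = 324.4/1 = 324.4 mol.
Outlet amounts (n = n₀ + ν ξ):
  B: 650 − 1(324.4) = 325.6
  C: 1750 − 1(324.4) = 1426
  A: 0 + 2(324.4) = 648.7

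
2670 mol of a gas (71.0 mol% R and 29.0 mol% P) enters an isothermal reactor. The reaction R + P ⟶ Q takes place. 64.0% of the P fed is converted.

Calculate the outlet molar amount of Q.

P reacted = 0.64 × 774.3 = 495.6 mol; ν_P = −1, so ξ = 495.6/1 = 495.6 mol.
Outlet amounts (n = n₀ + ν ξ):
  R: 1896 − 1(495.6) = 1400
  P: 774.3 − 1(495.6) = 278.7
  Q: 0 + 1(495.6) = 495.6

496 mol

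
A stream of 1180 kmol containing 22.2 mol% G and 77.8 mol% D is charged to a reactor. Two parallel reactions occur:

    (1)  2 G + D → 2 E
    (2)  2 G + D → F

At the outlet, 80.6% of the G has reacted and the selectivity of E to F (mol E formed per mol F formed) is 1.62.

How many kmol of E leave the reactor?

94.5 kmol

Conversion of G: G consumed = 0.806 × 262 = 211.1 kmol = 2ξ₁ + 2ξ₂.
Selectivity: 2ξ₁ / (1ξ₂) = 1.62 → ξ₁ = 0.81 ξ₂.
Substitute: (2·0.81 + 2) ξ₂ = 211.1 → ξ₂ = 58.33 kmol, ξ₁ = 47.24 kmol.
Outlet amounts (n = n₀ + Σ ν·ξ):
  G: 262 − 2(47.24) − 2(58.33) = 50.82
  D: 918 − 1(47.24) − 1(58.33) = 812.5
  E: 0 + 2(47.24) = 94.49
  F: 0 + 1(58.33) = 58.33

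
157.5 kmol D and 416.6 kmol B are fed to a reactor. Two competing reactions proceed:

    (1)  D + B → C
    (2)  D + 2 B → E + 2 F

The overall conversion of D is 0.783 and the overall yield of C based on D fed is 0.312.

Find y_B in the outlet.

0.417

Yield of C: 1ξ₁ / 157.5 = 0.312 → ξ₁ = 49.14 kmol.
Conversion of D: 1ξ₁ + 1ξ₂ = 0.783 × 157.5 = 123.3 → ξ₂ = 74.18 kmol.
Outlet amounts (n = n₀ + Σ ν·ξ):
  D: 157.5 − 1(49.14) − 1(74.18) = 34.18
  B: 416.6 − 1(49.14) − 2(74.18) = 219.1
  C: 0 + 1(49.14) = 49.14
  E: 0 + 1(74.18) = 74.18
  F: 0 + 2(74.18) = 148.4
Total out = 525 kmol; y_B = 219.1 / 525 = 0.4174.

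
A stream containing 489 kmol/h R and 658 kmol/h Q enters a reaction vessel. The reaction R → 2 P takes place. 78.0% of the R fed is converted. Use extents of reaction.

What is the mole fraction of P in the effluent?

0.499

R reacted = 0.78 × 489 = 381.4 kmol/h; ν_R = −1, so ξ = 381.4/1 = 381.4 kmol/h.
Outlet amounts (n = n₀ + ν ξ):
  R: 489 − 1(381.4) = 107.6
  P: 0 + 2(381.4) = 762.8
  Q: 658 (inert)
Total out = 1528 kmol/h; y_P = 762.8 / 1528 = 0.4991.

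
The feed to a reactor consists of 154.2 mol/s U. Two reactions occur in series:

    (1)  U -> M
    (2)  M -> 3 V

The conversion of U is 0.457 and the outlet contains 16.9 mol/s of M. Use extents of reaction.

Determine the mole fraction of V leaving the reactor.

Conversion of U: U consumed = 1ξ₁ = 0.457 × 154.2 → ξ₁ = 70.47 mol/s.
M balance: n_M = 0 + 1ξ₁ − 1ξ₂ = 16.9 → ξ₂ = (1·70.47 − 16.9)/1 = 53.57 mol/s.
Outlet amounts (n = n₀ + Σ ν·ξ):
  U: 154.2 − 1(70.47) = 83.73
  M: 0 + 1(70.47) − 1(53.57) = 16.9
  V: 0 + 3(53.57) = 160.7
Total out = 261.3 mol/s; y_V = 160.7 / 261.3 = 0.6149.

0.615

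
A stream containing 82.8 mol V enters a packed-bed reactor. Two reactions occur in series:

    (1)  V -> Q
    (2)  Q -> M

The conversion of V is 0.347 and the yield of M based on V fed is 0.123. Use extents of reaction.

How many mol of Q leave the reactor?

18.5 mol

Conversion of V: V consumed = 1ξ₁ = 0.347 × 82.8 → ξ₁ = 28.73 mol.
Yield of M: 1ξ₂ / 82.8 = 0.123 → ξ₂ = 10.18 mol.
Outlet amounts (n = n₀ + Σ ν·ξ):
  V: 82.8 − 1(28.73) = 54.07
  Q: 0 + 1(28.73) − 1(10.18) = 18.55
  M: 0 + 1(10.18) = 10.18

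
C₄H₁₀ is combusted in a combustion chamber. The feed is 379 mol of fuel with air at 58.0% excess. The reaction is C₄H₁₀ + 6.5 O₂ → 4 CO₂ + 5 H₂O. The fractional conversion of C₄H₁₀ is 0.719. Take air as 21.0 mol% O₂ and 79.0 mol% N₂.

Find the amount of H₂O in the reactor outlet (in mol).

1360 mol

Stoichiometric O₂ = 6.5 × 379 = 2464 mol; O₂ fed = 2464 × 1.580 = 3892 mol.
N₂ fed = 3892 × 79/21 = 14640 mol.
Fuel reacted = 0.719 × 379 → ξ = 272.5 mol.
Outlet (n = n₀ + ν ξ):
  C₄H₁₀: 379 − 1(272.5) = 106.5
  O₂: 3892 − 6.5(272.5) = 2121
  N₂: 14640 (inert)
  CO₂: 0 + 4(272.5) = 1090
  H₂O: 0 + 5(272.5) = 1363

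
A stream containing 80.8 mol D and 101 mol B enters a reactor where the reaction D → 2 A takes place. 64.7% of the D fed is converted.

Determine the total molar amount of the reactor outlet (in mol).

234 mol

D reacted = 0.647 × 80.8 = 52.28 mol; ν_D = −1, so ξ = 52.28/1 = 52.28 mol.
Outlet amounts (n = n₀ + ν ξ):
  D: 80.8 − 1(52.28) = 28.52
  A: 0 + 2(52.28) = 104.6
  B: 101 (inert)
Total out = 28.52 + 104.6 + 101 = 234.1 mol.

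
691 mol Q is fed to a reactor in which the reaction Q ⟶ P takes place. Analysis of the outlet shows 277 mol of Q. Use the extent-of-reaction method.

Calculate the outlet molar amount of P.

414 mol

For Q: n = n₀ − 1ξ → 277 = 691 − 1ξ, giving ξ = 414 mol.
Outlet amounts (n = n₀ + ν ξ):
  Q: 691 − 1(414) = 277
  P: 0 + 1(414) = 414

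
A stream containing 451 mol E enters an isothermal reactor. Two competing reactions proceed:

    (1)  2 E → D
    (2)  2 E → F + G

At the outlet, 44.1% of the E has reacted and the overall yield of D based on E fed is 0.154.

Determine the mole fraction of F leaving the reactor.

Yield of D: 1ξ₁ / 451 = 0.154 → ξ₁ = 69.45 mol.
Conversion of E: 2ξ₁ + 2ξ₂ = 0.441 × 451 = 198.9 → ξ₂ = 29.99 mol.
Outlet amounts (n = n₀ + Σ ν·ξ):
  E: 451 − 2(69.45) − 2(29.99) = 252.1
  D: 0 + 1(69.45) = 69.45
  F: 0 + 1(29.99) = 29.99
  G: 0 + 1(29.99) = 29.99
Total out = 381.5 mol; y_F = 29.99 / 381.5 = 0.07861.

0.0786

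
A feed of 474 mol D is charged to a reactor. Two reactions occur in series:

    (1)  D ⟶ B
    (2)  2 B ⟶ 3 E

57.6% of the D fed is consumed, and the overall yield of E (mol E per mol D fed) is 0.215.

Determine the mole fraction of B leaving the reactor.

Conversion of D: D consumed = 1ξ₁ = 0.576 × 474 → ξ₁ = 273 mol.
Yield of E: 3ξ₂ / 474 = 0.215 → ξ₂ = 33.97 mol.
Outlet amounts (n = n₀ + Σ ν·ξ):
  D: 474 − 1(273) = 201
  B: 0 + 1(273) − 2(33.97) = 205.1
  E: 0 + 3(33.97) = 101.9
Total out = 508 mol; y_B = 205.1 / 508 = 0.4037.

0.404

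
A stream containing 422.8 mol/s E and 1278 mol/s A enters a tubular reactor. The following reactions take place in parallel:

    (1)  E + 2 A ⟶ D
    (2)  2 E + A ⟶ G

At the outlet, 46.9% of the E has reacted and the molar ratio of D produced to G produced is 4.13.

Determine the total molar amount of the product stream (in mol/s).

1370 mol/s

Conversion of E: E consumed = 0.469 × 422.8 = 198.3 mol/s = 1ξ₁ + 2ξ₂.
Selectivity: 1ξ₁ / (1ξ₂) = 4.13 → ξ₁ = 4.13 ξ₂.
Substitute: (1·4.13 + 2) ξ₂ = 198.3 → ξ₂ = 32.35 mol/s, ξ₁ = 133.6 mol/s.
Outlet amounts (n = n₀ + Σ ν·ξ):
  E: 422.8 − 1(133.6) − 2(32.35) = 224.5
  A: 1278 − 2(133.6) − 1(32.35) = 978.5
  D: 0 + 1(133.6) = 133.6
  G: 0 + 1(32.35) = 32.35
Total out = 224.5 + 978.5 + 133.6 + 32.35 = 1369 mol/s.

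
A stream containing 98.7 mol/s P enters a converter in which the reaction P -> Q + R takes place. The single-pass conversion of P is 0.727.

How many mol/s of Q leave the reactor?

71.8 mol/s

P reacted = 0.727 × 98.7 = 71.75 mol/s; ν_P = −1, so ξ = 71.75/1 = 71.75 mol/s.
Outlet amounts (n = n₀ + ν ξ):
  P: 98.7 − 1(71.75) = 26.95
  Q: 0 + 1(71.75) = 71.75
  R: 0 + 1(71.75) = 71.75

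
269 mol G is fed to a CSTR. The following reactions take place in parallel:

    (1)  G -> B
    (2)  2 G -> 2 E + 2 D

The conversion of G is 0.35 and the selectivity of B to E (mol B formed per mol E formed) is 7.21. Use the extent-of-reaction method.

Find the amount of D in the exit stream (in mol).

Conversion of G: G consumed = 0.35 × 269 = 94.15 mol = 1ξ₁ + 2ξ₂.
Selectivity: 1ξ₁ / (2ξ₂) = 7.21 → ξ₁ = 14.42 ξ₂.
Substitute: (1·14.42 + 2) ξ₂ = 94.15 → ξ₂ = 5.734 mol, ξ₁ = 82.68 mol.
Outlet amounts (n = n₀ + Σ ν·ξ):
  G: 269 − 1(82.68) − 2(5.734) = 174.9
  B: 0 + 1(82.68) = 82.68
  E: 0 + 2(5.734) = 11.47
  D: 0 + 2(5.734) = 11.47

11.5 mol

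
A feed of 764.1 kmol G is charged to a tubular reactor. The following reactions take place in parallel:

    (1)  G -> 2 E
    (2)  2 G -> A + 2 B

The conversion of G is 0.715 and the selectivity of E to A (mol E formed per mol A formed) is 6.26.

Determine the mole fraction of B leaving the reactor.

Conversion of G: G consumed = 0.715 × 764.1 = 546.3 kmol = 1ξ₁ + 2ξ₂.
Selectivity: 2ξ₁ / (1ξ₂) = 6.26 → ξ₁ = 3.13 ξ₂.
Substitute: (1·3.13 + 2) ξ₂ = 546.3 → ξ₂ = 106.5 kmol, ξ₁ = 333.3 kmol.
Outlet amounts (n = n₀ + Σ ν·ξ):
  G: 764.1 − 1(333.3) − 2(106.5) = 217.8
  E: 0 + 2(333.3) = 666.7
  A: 0 + 1(106.5) = 106.5
  B: 0 + 2(106.5) = 213
Total out = 1204 kmol; y_B = 213 / 1204 = 0.1769.

0.177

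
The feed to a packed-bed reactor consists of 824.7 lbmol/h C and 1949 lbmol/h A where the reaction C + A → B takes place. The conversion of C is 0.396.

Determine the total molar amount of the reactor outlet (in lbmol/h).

C reacted = 0.396 × 824.7 = 326.6 lbmol/h; ν_C = −1, so ξ = 326.6/1 = 326.6 lbmol/h.
Outlet amounts (n = n₀ + ν ξ):
  C: 824.7 − 1(326.6) = 498.1
  A: 1949 − 1(326.6) = 1622
  B: 0 + 1(326.6) = 326.6
Total out = 498.1 + 1622 + 326.6 = 2447 lbmol/h.

2450 lbmol/h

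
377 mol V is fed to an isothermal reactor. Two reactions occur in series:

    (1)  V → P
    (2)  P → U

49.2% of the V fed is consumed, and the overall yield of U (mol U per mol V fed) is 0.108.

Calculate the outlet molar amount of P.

Conversion of V: V consumed = 1ξ₁ = 0.492 × 377 → ξ₁ = 185.5 mol.
Yield of U: 1ξ₂ / 377 = 0.108 → ξ₂ = 40.72 mol.
Outlet amounts (n = n₀ + Σ ν·ξ):
  V: 377 − 1(185.5) = 191.5
  P: 0 + 1(185.5) − 1(40.72) = 144.8
  U: 0 + 1(40.72) = 40.72

145 mol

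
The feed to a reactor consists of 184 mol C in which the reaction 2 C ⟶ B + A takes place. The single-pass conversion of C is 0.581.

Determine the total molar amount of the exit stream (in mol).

C reacted = 0.581 × 184 = 106.9 mol; ν_C = −2, so ξ = 106.9/2 = 53.45 mol.
Outlet amounts (n = n₀ + ν ξ):
  C: 184 − 2(53.45) = 77.1
  B: 0 + 1(53.45) = 53.45
  A: 0 + 1(53.45) = 53.45
Total out = 77.1 + 53.45 + 53.45 = 184 mol.

184 mol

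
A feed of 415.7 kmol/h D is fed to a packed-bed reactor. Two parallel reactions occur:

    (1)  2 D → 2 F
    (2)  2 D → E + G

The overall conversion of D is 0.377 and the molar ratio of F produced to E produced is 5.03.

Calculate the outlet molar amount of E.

Conversion of D: D consumed = 0.377 × 415.7 = 156.7 kmol/h = 2ξ₁ + 2ξ₂.
Selectivity: 2ξ₁ / (1ξ₂) = 5.03 → ξ₁ = 2.515 ξ₂.
Substitute: (2·2.515 + 2) ξ₂ = 156.7 → ξ₂ = 22.29 kmol/h, ξ₁ = 56.07 kmol/h.
Outlet amounts (n = n₀ + Σ ν·ξ):
  D: 415.7 − 2(56.07) − 2(22.29) = 259
  F: 0 + 2(56.07) = 112.1
  E: 0 + 1(22.29) = 22.29
  G: 0 + 1(22.29) = 22.29

22.3 kmol/h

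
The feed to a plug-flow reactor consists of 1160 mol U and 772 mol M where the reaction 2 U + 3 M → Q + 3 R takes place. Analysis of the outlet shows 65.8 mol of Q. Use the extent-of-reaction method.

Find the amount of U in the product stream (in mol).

1030 mol

For Q: n = n₀ + 1ξ → 65.8 = 0 + 1ξ, giving ξ = 65.8 mol.
Outlet amounts (n = n₀ + ν ξ):
  U: 1160 − 2(65.8) = 1028
  M: 772 − 3(65.8) = 574.6
  Q: 0 + 1(65.8) = 65.8
  R: 0 + 3(65.8) = 197.4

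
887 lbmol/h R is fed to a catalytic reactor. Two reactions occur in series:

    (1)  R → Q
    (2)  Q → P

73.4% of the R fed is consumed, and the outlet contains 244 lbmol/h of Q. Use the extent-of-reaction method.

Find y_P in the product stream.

0.459

Conversion of R: R consumed = 1ξ₁ = 0.734 × 887 → ξ₁ = 651.1 lbmol/h.
Q balance: n_Q = 0 + 1ξ₁ − 1ξ₂ = 244 → ξ₂ = (1·651.1 − 244)/1 = 407.1 lbmol/h.
Outlet amounts (n = n₀ + Σ ν·ξ):
  R: 887 − 1(651.1) = 235.9
  Q: 0 + 1(651.1) − 1(407.1) = 244
  P: 0 + 1(407.1) = 407.1
Total out = 887 lbmol/h; y_P = 407.1 / 887 = 0.4589.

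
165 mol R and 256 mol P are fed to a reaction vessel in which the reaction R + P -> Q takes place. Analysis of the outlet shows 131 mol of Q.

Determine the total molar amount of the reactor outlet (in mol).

290 mol

For Q: n = n₀ + 1ξ → 131 = 0 + 1ξ, giving ξ = 131 mol.
Outlet amounts (n = n₀ + ν ξ):
  R: 165 − 1(131) = 34
  P: 256 − 1(131) = 125
  Q: 0 + 1(131) = 131
Total out = 34 + 125 + 131 = 290 mol.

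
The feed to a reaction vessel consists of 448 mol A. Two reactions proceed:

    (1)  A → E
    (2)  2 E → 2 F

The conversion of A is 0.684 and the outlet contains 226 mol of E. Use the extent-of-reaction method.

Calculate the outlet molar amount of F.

80.4 mol

Conversion of A: A consumed = 1ξ₁ = 0.684 × 448 → ξ₁ = 306.4 mol.
E balance: n_E = 0 + 1ξ₁ − 2ξ₂ = 226 → ξ₂ = (1·306.4 − 226)/2 = 40.22 mol.
Outlet amounts (n = n₀ + Σ ν·ξ):
  A: 448 − 1(306.4) = 141.6
  E: 0 + 1(306.4) − 2(40.22) = 226
  F: 0 + 2(40.22) = 80.43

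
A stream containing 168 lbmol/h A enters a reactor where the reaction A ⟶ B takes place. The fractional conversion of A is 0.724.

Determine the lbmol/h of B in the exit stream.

122 lbmol/h

A reacted = 0.724 × 168 = 121.6 lbmol/h; ν_A = −1, so ξ = 121.6/1 = 121.6 lbmol/h.
Outlet amounts (n = n₀ + ν ξ):
  A: 168 − 1(121.6) = 46.37
  B: 0 + 1(121.6) = 121.6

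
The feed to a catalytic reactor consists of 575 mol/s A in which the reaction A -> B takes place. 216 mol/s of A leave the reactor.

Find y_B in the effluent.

0.624

For A: n = n₀ − 1ξ → 216 = 575 − 1ξ, giving ξ = 359 mol/s.
Outlet amounts (n = n₀ + ν ξ):
  A: 575 − 1(359) = 216
  B: 0 + 1(359) = 359
Total out = 575 mol/s; y_B = 359 / 575 = 0.6243.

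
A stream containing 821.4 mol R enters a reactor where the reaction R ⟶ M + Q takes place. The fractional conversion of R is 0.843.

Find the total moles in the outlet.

1510 mol

R reacted = 0.843 × 821.4 = 692.4 mol; ν_R = −1, so ξ = 692.4/1 = 692.4 mol.
Outlet amounts (n = n₀ + ν ξ):
  R: 821.4 − 1(692.4) = 129
  M: 0 + 1(692.4) = 692.4
  Q: 0 + 1(692.4) = 692.4
Total out = 129 + 692.4 + 692.4 = 1514 mol.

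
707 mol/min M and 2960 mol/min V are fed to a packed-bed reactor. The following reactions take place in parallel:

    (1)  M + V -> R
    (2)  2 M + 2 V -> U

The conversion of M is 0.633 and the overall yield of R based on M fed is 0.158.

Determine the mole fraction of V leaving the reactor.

Yield of R: 1ξ₁ / 707 = 0.158 → ξ₁ = 111.7 mol/min.
Conversion of M: 1ξ₁ + 2ξ₂ = 0.633 × 707 = 447.5 → ξ₂ = 167.9 mol/min.
Outlet amounts (n = n₀ + Σ ν·ξ):
  M: 707 − 1(111.7) − 2(167.9) = 259.5
  V: 2960 − 1(111.7) − 2(167.9) = 2512
  R: 0 + 1(111.7) = 111.7
  U: 0 + 1(167.9) = 167.9
Total out = 3052 mol/min; y_V = 2512 / 3052 = 0.8233.

0.823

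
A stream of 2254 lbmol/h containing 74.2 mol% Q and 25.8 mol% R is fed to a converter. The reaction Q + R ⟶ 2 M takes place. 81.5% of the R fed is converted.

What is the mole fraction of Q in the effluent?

R reacted = 0.815 × 581.5 = 473.9 lbmol/h; ν_R = −1, so ξ = 473.9/1 = 473.9 lbmol/h.
Outlet amounts (n = n₀ + ν ξ):
  Q: 1672 − 1(473.9) = 1199
  R: 581.5 − 1(473.9) = 107.6
  M: 0 + 2(473.9) = 947.9
Total out = 2254 lbmol/h; y_Q = 1199 / 2254 = 0.5317.

0.532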